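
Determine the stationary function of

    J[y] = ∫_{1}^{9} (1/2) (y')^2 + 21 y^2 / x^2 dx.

The Lagrangian is L = (1/2) (y')^2 + 21 y^2 / x^2.
Compute ∂L/∂y = 42y/x^2, ∂L/∂y' = y'.
The Euler-Lagrange equation d/dx(∂L/∂y') − ∂L/∂y = 0 reduces to
    y'' − 42/x^2 · y = 0  (x > 0).
Its general solution is
    y(x) = A x^7 + B x^(-6),
with A, B fixed by the endpoint conditions.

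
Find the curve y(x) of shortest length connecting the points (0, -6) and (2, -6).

Arc-length functional: J[y] = ∫ sqrt(1 + (y')^2) dx.
Lagrangian L = sqrt(1 + (y')^2) has no explicit y dependence, so ∂L/∂y = 0 and the Euler-Lagrange equation gives
    d/dx( y' / sqrt(1 + (y')^2) ) = 0  ⇒  y' / sqrt(1 + (y')^2) = const.
Hence y' is constant, so y(x) is affine.
Fitting the endpoints (0, -6) and (2, -6):
    slope m = ((-6) − (-6)) / (2 − 0) = 0,
    intercept c = (-6) − m·0 = -6.
Extremal: y(x) = -6.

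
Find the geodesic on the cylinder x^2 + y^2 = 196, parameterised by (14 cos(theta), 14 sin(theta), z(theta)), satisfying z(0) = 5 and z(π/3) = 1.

Parameterise the cylinder of radius R = 14 as
    r(θ) = (14 cos θ, 14 sin θ, z(θ)).
The arc-length element is
    ds = sqrt(196 + (dz/dθ)^2) dθ,
so the Lagrangian is L = sqrt(196 + z'^2).
L depends on z' only, not on z or θ, so ∂L/∂z = 0 and
    ∂L/∂z' = z' / sqrt(196 + z'^2).
The Euler-Lagrange equation gives
    d/dθ( z' / sqrt(196 + z'^2) ) = 0,
so z' is constant. Integrating once:
    z(θ) = a θ + b,
a helix on the cylinder (a straight line when the cylinder is unrolled). The constants a, b are determined by the endpoint conditions.
With endpoint conditions z(0) = 5 and z(π/3) = 1: from z(0) = b we get b = 5, and a·π/3 + 5 = 1 gives a = -12/π, so
    z(θ) = (-12/π) θ + 5.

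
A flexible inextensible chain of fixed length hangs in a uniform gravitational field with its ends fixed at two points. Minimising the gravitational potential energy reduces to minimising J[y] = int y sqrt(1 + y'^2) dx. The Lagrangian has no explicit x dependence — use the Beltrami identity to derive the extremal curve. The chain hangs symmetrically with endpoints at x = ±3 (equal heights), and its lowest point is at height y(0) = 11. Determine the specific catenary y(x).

The Lagrangian L(y, y') = y sqrt(1 + y'^2) has no explicit x dependence, so the Beltrami identity applies:
    L − y' ∂L/∂y' = C.
Compute ∂L/∂y' = y · y' / sqrt(1 + y'^2). Then
    L − y' ∂L/∂y'
    = y sqrt(1 + y'^2) − y · y'^2 / sqrt(1 + y'^2)
    = y (1 + y'^2 − y'^2) / sqrt(1 + y'^2)
    = y / sqrt(1 + y'^2) = C.
Squaring gives y^2 = C^2 (1 + y'^2), i.e.
    y'^2 = y^2 / C^2 − 1.
Separating variables,
    dy / sqrt(y^2 − C^2) = dx / C,
and integrating gives arccosh(y / C) = (x − a)/C, so
    y(x) = C cosh((x − a)/C),
the catenary. The constants C and a are fixed by the two endpoint conditions (and, for the hanging-chain problem, the length constraint selects C).
Now fit the given data. The endpoints x = ±3 are symmetric at equal height, so the catenary is even about its minimum: a = 0 and y(x) = C cosh(x/C). The lowest point is y(0) = C cosh(0) = C, and we are told y(0) = 11, so C = 11. Therefore
    y(x) = 11 cosh(x/11),
and at the endpoints
    y(±3) = 11 cosh(3/11).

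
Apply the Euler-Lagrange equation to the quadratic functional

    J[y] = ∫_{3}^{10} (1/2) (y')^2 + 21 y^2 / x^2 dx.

The Lagrangian is L = (1/2) (y')^2 + 21 y^2 / x^2.
Compute ∂L/∂y = 42y/x^2, ∂L/∂y' = y'.
The Euler-Lagrange equation d/dx(∂L/∂y') − ∂L/∂y = 0 reduces to
    y'' − 42/x^2 · y = 0  (x > 0).
Its general solution is
    y(x) = A x^7 + B x^(-6),
with A, B fixed by the endpoint conditions.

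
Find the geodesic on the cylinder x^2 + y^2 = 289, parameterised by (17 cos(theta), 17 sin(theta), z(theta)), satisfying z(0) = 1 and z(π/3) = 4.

Parameterise the cylinder of radius R = 17 as
    r(θ) = (17 cos θ, 17 sin θ, z(θ)).
The arc-length element is
    ds = sqrt(289 + (dz/dθ)^2) dθ,
so the Lagrangian is L = sqrt(289 + z'^2).
L depends on z' only, not on z or θ, so ∂L/∂z = 0 and
    ∂L/∂z' = z' / sqrt(289 + z'^2).
The Euler-Lagrange equation gives
    d/dθ( z' / sqrt(289 + z'^2) ) = 0,
so z' is constant. Integrating once:
    z(θ) = a θ + b,
a helix on the cylinder (a straight line when the cylinder is unrolled). The constants a, b are determined by the endpoint conditions.
With endpoint conditions z(0) = 1 and z(π/3) = 4: from z(0) = b we get b = 1, and a·π/3 + 1 = 4 gives a = 9/π, so
    z(θ) = (9/π) θ + 1.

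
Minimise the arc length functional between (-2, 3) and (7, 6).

Arc-length functional: J[y] = ∫ sqrt(1 + (y')^2) dx.
Lagrangian L = sqrt(1 + (y')^2) has no explicit y dependence, so ∂L/∂y = 0 and the Euler-Lagrange equation gives
    d/dx( y' / sqrt(1 + (y')^2) ) = 0  ⇒  y' / sqrt(1 + (y')^2) = const.
Hence y' is constant, so y(x) is affine.
Fitting the endpoints (-2, 3) and (7, 6):
    slope m = (6 − 3) / (7 − (-2)) = 1/3,
    intercept c = 3 − m·(-2) = 11/3.
Extremal: y(x) = (1/3) x + 11/3.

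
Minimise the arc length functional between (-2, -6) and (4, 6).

Arc-length functional: J[y] = ∫ sqrt(1 + (y')^2) dx.
Lagrangian L = sqrt(1 + (y')^2) has no explicit y dependence, so ∂L/∂y = 0 and the Euler-Lagrange equation gives
    d/dx( y' / sqrt(1 + (y')^2) ) = 0  ⇒  y' / sqrt(1 + (y')^2) = const.
Hence y' is constant, so y(x) is affine.
Fitting the endpoints (-2, -6) and (4, 6):
    slope m = (6 − (-6)) / (4 − (-2)) = 2,
    intercept c = (-6) − m·(-2) = -2.
Extremal: y(x) = 2 x - 2.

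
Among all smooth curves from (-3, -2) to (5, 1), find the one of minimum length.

Arc-length functional: J[y] = ∫ sqrt(1 + (y')^2) dx.
Lagrangian L = sqrt(1 + (y')^2) has no explicit y dependence, so ∂L/∂y = 0 and the Euler-Lagrange equation gives
    d/dx( y' / sqrt(1 + (y')^2) ) = 0  ⇒  y' / sqrt(1 + (y')^2) = const.
Hence y' is constant, so y(x) is affine.
Fitting the endpoints (-3, -2) and (5, 1):
    slope m = (1 − (-2)) / (5 − (-3)) = 3/8,
    intercept c = (-2) − m·(-3) = -7/8.
Extremal: y(x) = (3/8) x - 7/8.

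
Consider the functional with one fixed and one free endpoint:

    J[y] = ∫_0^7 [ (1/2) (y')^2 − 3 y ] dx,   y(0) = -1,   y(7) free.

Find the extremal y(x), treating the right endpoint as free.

The Lagrangian L = (1/2) (y')^2 − 3 y gives
    ∂L/∂y = −3,   ∂L/∂y' = y'.
Euler-Lagrange: d/dx(y') − (−3) = 0, i.e. y'' + 3 = 0, so
    y(x) = −(3/2) x^2 + C1 x + C2.
Fixed left endpoint y(0) = -1 ⇒ C2 = -1.
The right endpoint x = 7 is free, so the natural (transversality) condition is ∂L/∂y' |_{x=7} = 0, i.e. y'(7) = 0.
Compute y'(x) = −3 x + C1, so y'(7) = −21 + C1 = 0 ⇒ C1 = 21.
Therefore the extremal is
    y(x) = −(3/2) x^2 + 21 x − 1.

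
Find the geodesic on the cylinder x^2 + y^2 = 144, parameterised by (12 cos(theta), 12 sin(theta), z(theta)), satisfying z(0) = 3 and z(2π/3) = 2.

Parameterise the cylinder of radius R = 12 as
    r(θ) = (12 cos θ, 12 sin θ, z(θ)).
The arc-length element is
    ds = sqrt(144 + (dz/dθ)^2) dθ,
so the Lagrangian is L = sqrt(144 + z'^2).
L depends on z' only, not on z or θ, so ∂L/∂z = 0 and
    ∂L/∂z' = z' / sqrt(144 + z'^2).
The Euler-Lagrange equation gives
    d/dθ( z' / sqrt(144 + z'^2) ) = 0,
so z' is constant. Integrating once:
    z(θ) = a θ + b,
a helix on the cylinder (a straight line when the cylinder is unrolled). The constants a, b are determined by the endpoint conditions.
With endpoint conditions z(0) = 3 and z(2π/3) = 2: from z(0) = b we get b = 3, and a·2π/3 + 3 = 2 gives a = -3/(2π), so
    z(θ) = (-3/(2π)) θ + 3.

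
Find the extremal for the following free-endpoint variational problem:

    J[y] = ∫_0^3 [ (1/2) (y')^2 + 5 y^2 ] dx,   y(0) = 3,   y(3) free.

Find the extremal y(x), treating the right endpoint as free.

The Lagrangian L = (1/2) (y')^2 + 5 y^2 gives
    ∂L/∂y = 10 y,   ∂L/∂y' = y'.
Euler-Lagrange: y'' − 10 y = 0.
With k = sqrt(10), the general solution is
    y(x) = A cosh(sqrt(10) x) + B sinh(sqrt(10) x).
Fixed left endpoint y(0) = 3 ⇒ A = 3.
The right endpoint x = 3 is free, so the natural (transversality) condition is ∂L/∂y' |_{x=3} = 0, i.e. y'(3) = 0.
Compute y'(x) = A k sinh(k x) + B k cosh(k x), so
    y'(3) = A k sinh(k·3) + B k cosh(k·3) = 0
    ⇒ B = −A tanh(k·3) = − 3 tanh(sqrt(10)·3).
Therefore the extremal is
    y(x) = 3 cosh(sqrt(10) x) − 3 tanh(sqrt(10)·3) sinh(sqrt(10) x).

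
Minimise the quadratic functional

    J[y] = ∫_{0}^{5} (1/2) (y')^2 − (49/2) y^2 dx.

The Lagrangian is L = (1/2) (y')^2 − (49/2) y^2.
Compute ∂L/∂y = -49y, ∂L/∂y' = y'.
The Euler-Lagrange equation d/dx(∂L/∂y') − ∂L/∂y = 0 reduces to
    y'' + 49 y = 0.
Its general solution is
    y(x) = A sin(7x) + B cos(7x),
with A, B fixed by the endpoint conditions.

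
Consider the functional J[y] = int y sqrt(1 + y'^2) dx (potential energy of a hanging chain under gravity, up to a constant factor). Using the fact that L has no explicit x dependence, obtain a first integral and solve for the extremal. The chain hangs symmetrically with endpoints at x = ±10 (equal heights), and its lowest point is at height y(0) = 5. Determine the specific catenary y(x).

The Lagrangian L(y, y') = y sqrt(1 + y'^2) has no explicit x dependence, so the Beltrami identity applies:
    L − y' ∂L/∂y' = C.
Compute ∂L/∂y' = y · y' / sqrt(1 + y'^2). Then
    L − y' ∂L/∂y'
    = y sqrt(1 + y'^2) − y · y'^2 / sqrt(1 + y'^2)
    = y (1 + y'^2 − y'^2) / sqrt(1 + y'^2)
    = y / sqrt(1 + y'^2) = C.
Squaring gives y^2 = C^2 (1 + y'^2), i.e.
    y'^2 = y^2 / C^2 − 1.
Separating variables,
    dy / sqrt(y^2 − C^2) = dx / C,
and integrating gives arccosh(y / C) = (x − a)/C, so
    y(x) = C cosh((x − a)/C),
the catenary. The constants C and a are fixed by the two endpoint conditions (and, for the hanging-chain problem, the length constraint selects C).
Now fit the given data. The endpoints x = ±10 are symmetric at equal height, so the catenary is even about its minimum: a = 0 and y(x) = C cosh(x/C). The lowest point is y(0) = C cosh(0) = C, and we are told y(0) = 5, so C = 5. Therefore
    y(x) = 5 cosh(x/5),
and at the endpoints
    y(±10) = 5 cosh(10/5).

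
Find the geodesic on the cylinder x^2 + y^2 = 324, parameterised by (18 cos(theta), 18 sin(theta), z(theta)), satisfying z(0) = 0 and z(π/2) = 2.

Parameterise the cylinder of radius R = 18 as
    r(θ) = (18 cos θ, 18 sin θ, z(θ)).
The arc-length element is
    ds = sqrt(324 + (dz/dθ)^2) dθ,
so the Lagrangian is L = sqrt(324 + z'^2).
L depends on z' only, not on z or θ, so ∂L/∂z = 0 and
    ∂L/∂z' = z' / sqrt(324 + z'^2).
The Euler-Lagrange equation gives
    d/dθ( z' / sqrt(324 + z'^2) ) = 0,
so z' is constant. Integrating once:
    z(θ) = a θ + b,
a helix on the cylinder (a straight line when the cylinder is unrolled). The constants a, b are determined by the endpoint conditions.
With endpoint conditions z(0) = 0 and z(π/2) = 2: from z(0) = b we get b = 0, and a·π/2 + 0 = 2 gives a = 4/π, so
    z(θ) = (4/π) θ.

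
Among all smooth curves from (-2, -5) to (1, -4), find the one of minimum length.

Arc-length functional: J[y] = ∫ sqrt(1 + (y')^2) dx.
Lagrangian L = sqrt(1 + (y')^2) has no explicit y dependence, so ∂L/∂y = 0 and the Euler-Lagrange equation gives
    d/dx( y' / sqrt(1 + (y')^2) ) = 0  ⇒  y' / sqrt(1 + (y')^2) = const.
Hence y' is constant, so y(x) is affine.
Fitting the endpoints (-2, -5) and (1, -4):
    slope m = ((-4) − (-5)) / (1 − (-2)) = 1/3,
    intercept c = (-5) − m·(-2) = -13/3.
Extremal: y(x) = (1/3) x - 13/3.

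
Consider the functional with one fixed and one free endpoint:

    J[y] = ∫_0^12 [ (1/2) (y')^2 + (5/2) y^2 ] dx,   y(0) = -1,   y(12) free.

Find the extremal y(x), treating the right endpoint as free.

The Lagrangian L = (1/2) (y')^2 + (5/2) y^2 gives
    ∂L/∂y = 5 y,   ∂L/∂y' = y'.
Euler-Lagrange: y'' − 5 y = 0.
With k = sqrt(5), the general solution is
    y(x) = A cosh(sqrt(5) x) + B sinh(sqrt(5) x).
Fixed left endpoint y(0) = -1 ⇒ A = -1.
The right endpoint x = 12 is free, so the natural (transversality) condition is ∂L/∂y' |_{x=12} = 0, i.e. y'(12) = 0.
Compute y'(x) = A k sinh(k x) + B k cosh(k x), so
    y'(12) = A k sinh(k·12) + B k cosh(k·12) = 0
    ⇒ B = −A tanh(k·12) = tanh(sqrt(5)·12).
Therefore the extremal is
    y(x) = −cosh(sqrt(5) x) + tanh(sqrt(5)·12) sinh(sqrt(5) x).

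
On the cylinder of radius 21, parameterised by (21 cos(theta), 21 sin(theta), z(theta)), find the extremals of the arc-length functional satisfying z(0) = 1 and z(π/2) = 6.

Parameterise the cylinder of radius R = 21 as
    r(θ) = (21 cos θ, 21 sin θ, z(θ)).
The arc-length element is
    ds = sqrt(441 + (dz/dθ)^2) dθ,
so the Lagrangian is L = sqrt(441 + z'^2).
L depends on z' only, not on z or θ, so ∂L/∂z = 0 and
    ∂L/∂z' = z' / sqrt(441 + z'^2).
The Euler-Lagrange equation gives
    d/dθ( z' / sqrt(441 + z'^2) ) = 0,
so z' is constant. Integrating once:
    z(θ) = a θ + b,
a helix on the cylinder (a straight line when the cylinder is unrolled). The constants a, b are determined by the endpoint conditions.
With endpoint conditions z(0) = 1 and z(π/2) = 6: from z(0) = b we get b = 1, and a·π/2 + 1 = 6 gives a = 10/π, so
    z(θ) = (10/π) θ + 1.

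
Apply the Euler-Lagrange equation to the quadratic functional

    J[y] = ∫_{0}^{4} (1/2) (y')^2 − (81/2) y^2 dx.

The Lagrangian is L = (1/2) (y')^2 − (81/2) y^2.
Compute ∂L/∂y = -81y, ∂L/∂y' = y'.
The Euler-Lagrange equation d/dx(∂L/∂y') − ∂L/∂y = 0 reduces to
    y'' + 81 y = 0.
Its general solution is
    y(x) = A sin(9x) + B cos(9x),
with A, B fixed by the endpoint conditions.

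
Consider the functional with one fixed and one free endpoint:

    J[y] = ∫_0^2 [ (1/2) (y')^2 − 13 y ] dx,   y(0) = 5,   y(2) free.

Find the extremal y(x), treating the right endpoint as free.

The Lagrangian L = (1/2) (y')^2 − 13 y gives
    ∂L/∂y = −13,   ∂L/∂y' = y'.
Euler-Lagrange: d/dx(y') − (−13) = 0, i.e. y'' + 13 = 0, so
    y(x) = −(13/2) x^2 + C1 x + C2.
Fixed left endpoint y(0) = 5 ⇒ C2 = 5.
The right endpoint x = 2 is free, so the natural (transversality) condition is ∂L/∂y' |_{x=2} = 0, i.e. y'(2) = 0.
Compute y'(x) = −13 x + C1, so y'(2) = −26 + C1 = 0 ⇒ C1 = 26.
Therefore the extremal is
    y(x) = −(13/2) x^2 + 26 x + 5.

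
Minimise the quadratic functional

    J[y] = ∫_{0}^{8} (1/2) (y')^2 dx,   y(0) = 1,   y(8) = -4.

The Lagrangian is L = (1/2) (y')^2.
Compute ∂L/∂y = 0, ∂L/∂y' = y'.
The Euler-Lagrange equation d/dx(∂L/∂y') − ∂L/∂y = 0 reduces to
    y'' = 0.
Its general solution is
    y(x) = A x + B,
with A, B fixed by the endpoint conditions.
Applying the endpoint conditions y(0) = 1 and y(8) = -4: solve A·0 + B = 1 and A·8 + B = -4. Subtracting gives A(8 − 0) = -4 − 1, so A = -5/8, and B = 1 − A·0 = 1. Therefore
    y(x) = (-5/8) x + 1.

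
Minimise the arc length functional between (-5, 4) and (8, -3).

Arc-length functional: J[y] = ∫ sqrt(1 + (y')^2) dx.
Lagrangian L = sqrt(1 + (y')^2) has no explicit y dependence, so ∂L/∂y = 0 and the Euler-Lagrange equation gives
    d/dx( y' / sqrt(1 + (y')^2) ) = 0  ⇒  y' / sqrt(1 + (y')^2) = const.
Hence y' is constant, so y(x) is affine.
Fitting the endpoints (-5, 4) and (8, -3):
    slope m = ((-3) − 4) / (8 − (-5)) = -7/13,
    intercept c = 4 − m·(-5) = 17/13.
Extremal: y(x) = (-7/13) x + 17/13.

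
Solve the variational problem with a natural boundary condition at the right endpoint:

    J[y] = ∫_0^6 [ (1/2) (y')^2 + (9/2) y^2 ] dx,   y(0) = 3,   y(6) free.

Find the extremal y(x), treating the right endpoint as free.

The Lagrangian L = (1/2) (y')^2 + (9/2) y^2 gives
    ∂L/∂y = 9 y,   ∂L/∂y' = y'.
Euler-Lagrange: y'' − 9 y = 0.
With k = 3, the general solution is
    y(x) = A cosh(3 x) + B sinh(3 x).
Fixed left endpoint y(0) = 3 ⇒ A = 3.
The right endpoint x = 6 is free, so the natural (transversality) condition is ∂L/∂y' |_{x=6} = 0, i.e. y'(6) = 0.
Compute y'(x) = A k sinh(k x) + B k cosh(k x), so
    y'(6) = A k sinh(k·6) + B k cosh(k·6) = 0
    ⇒ B = −A tanh(k·6) = − 3 tanh(3·6).
Therefore the extremal is
    y(x) = 3 cosh(3 x) − 3 tanh(3·6) sinh(3 x).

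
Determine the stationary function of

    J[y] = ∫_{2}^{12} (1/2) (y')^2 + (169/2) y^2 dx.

The Lagrangian is L = (1/2) (y')^2 + (169/2) y^2.
Compute ∂L/∂y = 169y, ∂L/∂y' = y'.
The Euler-Lagrange equation d/dx(∂L/∂y') − ∂L/∂y = 0 reduces to
    y'' − 169 y = 0.
Its general solution is
    y(x) = A e^(13x) + B e^(−13x),
with A, B fixed by the endpoint conditions.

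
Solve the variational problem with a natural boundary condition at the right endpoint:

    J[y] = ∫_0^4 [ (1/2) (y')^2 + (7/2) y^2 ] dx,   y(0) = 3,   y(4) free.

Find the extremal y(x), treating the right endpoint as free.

The Lagrangian L = (1/2) (y')^2 + (7/2) y^2 gives
    ∂L/∂y = 7 y,   ∂L/∂y' = y'.
Euler-Lagrange: y'' − 7 y = 0.
With k = sqrt(7), the general solution is
    y(x) = A cosh(sqrt(7) x) + B sinh(sqrt(7) x).
Fixed left endpoint y(0) = 3 ⇒ A = 3.
The right endpoint x = 4 is free, so the natural (transversality) condition is ∂L/∂y' |_{x=4} = 0, i.e. y'(4) = 0.
Compute y'(x) = A k sinh(k x) + B k cosh(k x), so
    y'(4) = A k sinh(k·4) + B k cosh(k·4) = 0
    ⇒ B = −A tanh(k·4) = − 3 tanh(sqrt(7)·4).
Therefore the extremal is
    y(x) = 3 cosh(sqrt(7) x) − 3 tanh(sqrt(7)·4) sinh(sqrt(7) x).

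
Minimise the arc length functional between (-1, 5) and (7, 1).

Arc-length functional: J[y] = ∫ sqrt(1 + (y')^2) dx.
Lagrangian L = sqrt(1 + (y')^2) has no explicit y dependence, so ∂L/∂y = 0 and the Euler-Lagrange equation gives
    d/dx( y' / sqrt(1 + (y')^2) ) = 0  ⇒  y' / sqrt(1 + (y')^2) = const.
Hence y' is constant, so y(x) is affine.
Fitting the endpoints (-1, 5) and (7, 1):
    slope m = (1 − 5) / (7 − (-1)) = -1/2,
    intercept c = 5 − m·(-1) = 9/2.
Extremal: y(x) = (-1/2) x + 9/2.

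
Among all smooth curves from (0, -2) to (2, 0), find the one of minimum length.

Arc-length functional: J[y] = ∫ sqrt(1 + (y')^2) dx.
Lagrangian L = sqrt(1 + (y')^2) has no explicit y dependence, so ∂L/∂y = 0 and the Euler-Lagrange equation gives
    d/dx( y' / sqrt(1 + (y')^2) ) = 0  ⇒  y' / sqrt(1 + (y')^2) = const.
Hence y' is constant, so y(x) is affine.
Fitting the endpoints (0, -2) and (2, 0):
    slope m = (0 − (-2)) / (2 − 0) = 1,
    intercept c = (-2) − m·0 = -2.
Extremal: y(x) = x - 2.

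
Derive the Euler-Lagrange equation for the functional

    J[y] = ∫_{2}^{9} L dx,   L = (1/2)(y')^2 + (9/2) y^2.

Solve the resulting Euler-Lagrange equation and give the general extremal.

The Lagrangian is L = (1/2)(y')^2 + (9/2) y^2.
∂L/∂y = 9y.
∂L/∂y' = y'.
The Euler-Lagrange equation d/dx(∂L/∂y') − ∂L/∂y = 0 becomes:
    y'' - 9 y = 0
General solution: y(x) = A e^(3x) + B e^(-3x), where A and B are arbitrary constants fixed by the endpoint conditions.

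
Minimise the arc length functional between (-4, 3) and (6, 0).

Arc-length functional: J[y] = ∫ sqrt(1 + (y')^2) dx.
Lagrangian L = sqrt(1 + (y')^2) has no explicit y dependence, so ∂L/∂y = 0 and the Euler-Lagrange equation gives
    d/dx( y' / sqrt(1 + (y')^2) ) = 0  ⇒  y' / sqrt(1 + (y')^2) = const.
Hence y' is constant, so y(x) is affine.
Fitting the endpoints (-4, 3) and (6, 0):
    slope m = (0 − 3) / (6 − (-4)) = -3/10,
    intercept c = 3 − m·(-4) = 9/5.
Extremal: y(x) = (-3/10) x + 9/5.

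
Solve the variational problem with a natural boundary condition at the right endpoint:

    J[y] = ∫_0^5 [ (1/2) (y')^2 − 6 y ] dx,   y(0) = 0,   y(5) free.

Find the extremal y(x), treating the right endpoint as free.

The Lagrangian L = (1/2) (y')^2 − 6 y gives
    ∂L/∂y = −6,   ∂L/∂y' = y'.
Euler-Lagrange: d/dx(y') − (−6) = 0, i.e. y'' + 6 = 0, so
    y(x) = −(6/2) x^2 + C1 x + C2.
Fixed left endpoint y(0) = 0 ⇒ C2 = 0.
The right endpoint x = 5 is free, so the natural (transversality) condition is ∂L/∂y' |_{x=5} = 0, i.e. y'(5) = 0.
Compute y'(x) = −6 x + C1, so y'(5) = −30 + C1 = 0 ⇒ C1 = 30.
Therefore the extremal is
    y(x) = −3 x^2 + 30 x.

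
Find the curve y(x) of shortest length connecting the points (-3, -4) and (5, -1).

Arc-length functional: J[y] = ∫ sqrt(1 + (y')^2) dx.
Lagrangian L = sqrt(1 + (y')^2) has no explicit y dependence, so ∂L/∂y = 0 and the Euler-Lagrange equation gives
    d/dx( y' / sqrt(1 + (y')^2) ) = 0  ⇒  y' / sqrt(1 + (y')^2) = const.
Hence y' is constant, so y(x) is affine.
Fitting the endpoints (-3, -4) and (5, -1):
    slope m = ((-1) − (-4)) / (5 − (-3)) = 3/8,
    intercept c = (-4) − m·(-3) = -23/8.
Extremal: y(x) = (3/8) x - 23/8.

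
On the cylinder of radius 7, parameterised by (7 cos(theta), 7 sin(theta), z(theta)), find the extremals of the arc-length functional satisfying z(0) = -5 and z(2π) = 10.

Parameterise the cylinder of radius R = 7 as
    r(θ) = (7 cos θ, 7 sin θ, z(θ)).
The arc-length element is
    ds = sqrt(49 + (dz/dθ)^2) dθ,
so the Lagrangian is L = sqrt(49 + z'^2).
L depends on z' only, not on z or θ, so ∂L/∂z = 0 and
    ∂L/∂z' = z' / sqrt(49 + z'^2).
The Euler-Lagrange equation gives
    d/dθ( z' / sqrt(49 + z'^2) ) = 0,
so z' is constant. Integrating once:
    z(θ) = a θ + b,
a helix on the cylinder (a straight line when the cylinder is unrolled). The constants a, b are determined by the endpoint conditions.
With endpoint conditions z(0) = -5 and z(2π) = 10: from z(0) = b we get b = -5, and a·2π + -5 = 10 gives a = 15/(2π), so
    z(θ) = (15/(2π)) θ − 5.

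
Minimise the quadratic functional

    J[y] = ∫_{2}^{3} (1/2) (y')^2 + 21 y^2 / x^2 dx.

The Lagrangian is L = (1/2) (y')^2 + 21 y^2 / x^2.
Compute ∂L/∂y = 42y/x^2, ∂L/∂y' = y'.
The Euler-Lagrange equation d/dx(∂L/∂y') − ∂L/∂y = 0 reduces to
    y'' − 42/x^2 · y = 0  (x > 0).
Its general solution is
    y(x) = A x^7 + B x^(-6),
with A, B fixed by the endpoint conditions.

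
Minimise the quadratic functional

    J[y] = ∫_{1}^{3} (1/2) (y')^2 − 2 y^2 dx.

The Lagrangian is L = (1/2) (y')^2 − 2 y^2.
Compute ∂L/∂y = -4y, ∂L/∂y' = y'.
The Euler-Lagrange equation d/dx(∂L/∂y') − ∂L/∂y = 0 reduces to
    y'' + 4 y = 0.
Its general solution is
    y(x) = A sin(2x) + B cos(2x),
with A, B fixed by the endpoint conditions.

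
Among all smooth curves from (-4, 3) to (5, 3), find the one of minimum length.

Arc-length functional: J[y] = ∫ sqrt(1 + (y')^2) dx.
Lagrangian L = sqrt(1 + (y')^2) has no explicit y dependence, so ∂L/∂y = 0 and the Euler-Lagrange equation gives
    d/dx( y' / sqrt(1 + (y')^2) ) = 0  ⇒  y' / sqrt(1 + (y')^2) = const.
Hence y' is constant, so y(x) is affine.
Fitting the endpoints (-4, 3) and (5, 3):
    slope m = (3 − 3) / (5 − (-4)) = 0,
    intercept c = 3 − m·(-4) = 3.
Extremal: y(x) = 3.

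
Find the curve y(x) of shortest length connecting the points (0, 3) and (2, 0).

Arc-length functional: J[y] = ∫ sqrt(1 + (y')^2) dx.
Lagrangian L = sqrt(1 + (y')^2) has no explicit y dependence, so ∂L/∂y = 0 and the Euler-Lagrange equation gives
    d/dx( y' / sqrt(1 + (y')^2) ) = 0  ⇒  y' / sqrt(1 + (y')^2) = const.
Hence y' is constant, so y(x) is affine.
Fitting the endpoints (0, 3) and (2, 0):
    slope m = (0 − 3) / (2 − 0) = -3/2,
    intercept c = 3 − m·0 = 3.
Extremal: y(x) = (-3/2) x + 3.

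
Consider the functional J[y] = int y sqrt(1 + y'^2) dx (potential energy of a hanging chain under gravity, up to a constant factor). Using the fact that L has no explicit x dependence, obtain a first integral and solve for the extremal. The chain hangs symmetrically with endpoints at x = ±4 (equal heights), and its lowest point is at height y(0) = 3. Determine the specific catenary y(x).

The Lagrangian L(y, y') = y sqrt(1 + y'^2) has no explicit x dependence, so the Beltrami identity applies:
    L − y' ∂L/∂y' = C.
Compute ∂L/∂y' = y · y' / sqrt(1 + y'^2). Then
    L − y' ∂L/∂y'
    = y sqrt(1 + y'^2) − y · y'^2 / sqrt(1 + y'^2)
    = y (1 + y'^2 − y'^2) / sqrt(1 + y'^2)
    = y / sqrt(1 + y'^2) = C.
Squaring gives y^2 = C^2 (1 + y'^2), i.e.
    y'^2 = y^2 / C^2 − 1.
Separating variables,
    dy / sqrt(y^2 − C^2) = dx / C,
and integrating gives arccosh(y / C) = (x − a)/C, so
    y(x) = C cosh((x − a)/C),
the catenary. The constants C and a are fixed by the two endpoint conditions (and, for the hanging-chain problem, the length constraint selects C).
Now fit the given data. The endpoints x = ±4 are symmetric at equal height, so the catenary is even about its minimum: a = 0 and y(x) = C cosh(x/C). The lowest point is y(0) = C cosh(0) = C, and we are told y(0) = 3, so C = 3. Therefore
    y(x) = 3 cosh(x/3),
and at the endpoints
    y(±4) = 3 cosh(4/3).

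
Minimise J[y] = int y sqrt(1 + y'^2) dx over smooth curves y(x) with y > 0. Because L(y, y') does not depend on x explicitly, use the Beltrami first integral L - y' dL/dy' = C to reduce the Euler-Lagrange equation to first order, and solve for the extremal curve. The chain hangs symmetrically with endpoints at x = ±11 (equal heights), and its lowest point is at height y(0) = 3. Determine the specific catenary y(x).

The Lagrangian L(y, y') = y sqrt(1 + y'^2) has no explicit x dependence, so the Beltrami identity applies:
    L − y' ∂L/∂y' = C.
Compute ∂L/∂y' = y · y' / sqrt(1 + y'^2). Then
    L − y' ∂L/∂y'
    = y sqrt(1 + y'^2) − y · y'^2 / sqrt(1 + y'^2)
    = y (1 + y'^2 − y'^2) / sqrt(1 + y'^2)
    = y / sqrt(1 + y'^2) = C.
Squaring gives y^2 = C^2 (1 + y'^2), i.e.
    y'^2 = y^2 / C^2 − 1.
Separating variables,
    dy / sqrt(y^2 − C^2) = dx / C,
and integrating gives arccosh(y / C) = (x − a)/C, so
    y(x) = C cosh((x − a)/C),
the catenary. The constants C and a are fixed by the two endpoint conditions (and, for the hanging-chain problem, the length constraint selects C).
Now fit the given data. The endpoints x = ±11 are symmetric at equal height, so the catenary is even about its minimum: a = 0 and y(x) = C cosh(x/C). The lowest point is y(0) = C cosh(0) = C, and we are told y(0) = 3, so C = 3. Therefore
    y(x) = 3 cosh(x/3),
and at the endpoints
    y(±11) = 3 cosh(11/3).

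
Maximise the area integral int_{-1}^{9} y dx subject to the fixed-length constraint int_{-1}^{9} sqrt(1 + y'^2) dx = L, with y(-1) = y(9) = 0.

Set up the augmented Lagrangian using a multiplier λ for the length constraint:
    F(y, y') = y − λ sqrt(1 + y'^2).
F has no explicit x dependence, so the Beltrami identity yields a first integral
    F − y' ∂F/∂y' = C.
Compute ∂F/∂y' = −λ y' / sqrt(1 + y'^2). Then
    y − λ sqrt(1 + y'^2) + λ y'^2 / sqrt(1 + y'^2) = C
    ⇒  y − λ / sqrt(1 + y'^2) = C.
Solving for y' and integrating gives
    (x − a)^2 + (y − b)^2 = λ^2,
a circular arc of radius λ. The constants a, b are determined by the endpoint conditions y(-1) = y(9) = 0, and λ is fixed implicitly by the length constraint
    ∫_{-1}^{9} sqrt(1 + y'^2) dx = L.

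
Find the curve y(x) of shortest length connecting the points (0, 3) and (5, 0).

Arc-length functional: J[y] = ∫ sqrt(1 + (y')^2) dx.
Lagrangian L = sqrt(1 + (y')^2) has no explicit y dependence, so ∂L/∂y = 0 and the Euler-Lagrange equation gives
    d/dx( y' / sqrt(1 + (y')^2) ) = 0  ⇒  y' / sqrt(1 + (y')^2) = const.
Hence y' is constant, so y(x) is affine.
Fitting the endpoints (0, 3) and (5, 0):
    slope m = (0 − 3) / (5 − 0) = -3/5,
    intercept c = 3 − m·0 = 3.
Extremal: y(x) = (-3/5) x + 3.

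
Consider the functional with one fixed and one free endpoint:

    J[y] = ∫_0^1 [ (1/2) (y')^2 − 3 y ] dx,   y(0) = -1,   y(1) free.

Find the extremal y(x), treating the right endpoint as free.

The Lagrangian L = (1/2) (y')^2 − 3 y gives
    ∂L/∂y = −3,   ∂L/∂y' = y'.
Euler-Lagrange: d/dx(y') − (−3) = 0, i.e. y'' + 3 = 0, so
    y(x) = −(3/2) x^2 + C1 x + C2.
Fixed left endpoint y(0) = -1 ⇒ C2 = -1.
The right endpoint x = 1 is free, so the natural (transversality) condition is ∂L/∂y' |_{x=1} = 0, i.e. y'(1) = 0.
Compute y'(x) = −3 x + C1, so y'(1) = −3 + C1 = 0 ⇒ C1 = 3.
Therefore the extremal is
    y(x) = −(3/2) x^2 + 3 x − 1.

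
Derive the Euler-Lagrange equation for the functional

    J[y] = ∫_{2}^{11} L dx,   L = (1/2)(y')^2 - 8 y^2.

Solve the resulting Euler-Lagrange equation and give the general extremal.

The Lagrangian is L = (1/2)(y')^2 - 8 y^2.
∂L/∂y = -16y.
∂L/∂y' = y'.
The Euler-Lagrange equation d/dx(∂L/∂y') − ∂L/∂y = 0 becomes:
    y'' + 16 y = 0
General solution: y(x) = A sin(4x) + B cos(4x), where A and B are arbitrary constants fixed by the endpoint conditions.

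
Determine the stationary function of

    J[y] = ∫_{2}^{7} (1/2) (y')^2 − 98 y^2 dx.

The Lagrangian is L = (1/2) (y')^2 − 98 y^2.
Compute ∂L/∂y = -196y, ∂L/∂y' = y'.
The Euler-Lagrange equation d/dx(∂L/∂y') − ∂L/∂y = 0 reduces to
    y'' + 196 y = 0.
Its general solution is
    y(x) = A sin(14x) + B cos(14x),
with A, B fixed by the endpoint conditions.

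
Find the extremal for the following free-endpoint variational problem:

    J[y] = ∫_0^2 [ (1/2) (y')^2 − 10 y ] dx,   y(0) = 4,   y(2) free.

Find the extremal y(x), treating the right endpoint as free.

The Lagrangian L = (1/2) (y')^2 − 10 y gives
    ∂L/∂y = −10,   ∂L/∂y' = y'.
Euler-Lagrange: d/dx(y') − (−10) = 0, i.e. y'' + 10 = 0, so
    y(x) = −(10/2) x^2 + C1 x + C2.
Fixed left endpoint y(0) = 4 ⇒ C2 = 4.
The right endpoint x = 2 is free, so the natural (transversality) condition is ∂L/∂y' |_{x=2} = 0, i.e. y'(2) = 0.
Compute y'(x) = −10 x + C1, so y'(2) = −20 + C1 = 0 ⇒ C1 = 20.
Therefore the extremal is
    y(x) = −5 x^2 + 20 x + 4.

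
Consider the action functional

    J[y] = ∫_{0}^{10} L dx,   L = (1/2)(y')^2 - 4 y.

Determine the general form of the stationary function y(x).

The Lagrangian is L = (1/2)(y')^2 - 4 y.
∂L/∂y = -4.
∂L/∂y' = y'.
The Euler-Lagrange equation d/dx(∂L/∂y') − ∂L/∂y = 0 becomes:
    y'' + 4 = 0
General solution: y(x) = -2 x^2 + A x + B, where A and B are arbitrary constants fixed by the endpoint conditions.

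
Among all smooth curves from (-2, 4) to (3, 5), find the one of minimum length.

Arc-length functional: J[y] = ∫ sqrt(1 + (y')^2) dx.
Lagrangian L = sqrt(1 + (y')^2) has no explicit y dependence, so ∂L/∂y = 0 and the Euler-Lagrange equation gives
    d/dx( y' / sqrt(1 + (y')^2) ) = 0  ⇒  y' / sqrt(1 + (y')^2) = const.
Hence y' is constant, so y(x) is affine.
Fitting the endpoints (-2, 4) and (3, 5):
    slope m = (5 − 4) / (3 − (-2)) = 1/5,
    intercept c = 4 − m·(-2) = 22/5.
Extremal: y(x) = (1/5) x + 22/5.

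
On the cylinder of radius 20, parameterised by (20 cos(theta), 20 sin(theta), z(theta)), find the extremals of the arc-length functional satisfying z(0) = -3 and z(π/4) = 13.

Parameterise the cylinder of radius R = 20 as
    r(θ) = (20 cos θ, 20 sin θ, z(θ)).
The arc-length element is
    ds = sqrt(400 + (dz/dθ)^2) dθ,
so the Lagrangian is L = sqrt(400 + z'^2).
L depends on z' only, not on z or θ, so ∂L/∂z = 0 and
    ∂L/∂z' = z' / sqrt(400 + z'^2).
The Euler-Lagrange equation gives
    d/dθ( z' / sqrt(400 + z'^2) ) = 0,
so z' is constant. Integrating once:
    z(θ) = a θ + b,
a helix on the cylinder (a straight line when the cylinder is unrolled). The constants a, b are determined by the endpoint conditions.
With endpoint conditions z(0) = -3 and z(π/4) = 13: from z(0) = b we get b = -3, and a·π/4 + -3 = 13 gives a = 64/π, so
    z(θ) = (64/π) θ − 3.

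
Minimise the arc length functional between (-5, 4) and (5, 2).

Arc-length functional: J[y] = ∫ sqrt(1 + (y')^2) dx.
Lagrangian L = sqrt(1 + (y')^2) has no explicit y dependence, so ∂L/∂y = 0 and the Euler-Lagrange equation gives
    d/dx( y' / sqrt(1 + (y')^2) ) = 0  ⇒  y' / sqrt(1 + (y')^2) = const.
Hence y' is constant, so y(x) is affine.
Fitting the endpoints (-5, 4) and (5, 2):
    slope m = (2 − 4) / (5 − (-5)) = -1/5,
    intercept c = 4 − m·(-5) = 3.
Extremal: y(x) = (-1/5) x + 3.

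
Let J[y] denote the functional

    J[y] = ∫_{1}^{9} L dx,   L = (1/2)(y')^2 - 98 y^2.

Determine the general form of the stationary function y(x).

The Lagrangian is L = (1/2)(y')^2 - 98 y^2.
∂L/∂y = -196y.
∂L/∂y' = y'.
The Euler-Lagrange equation d/dx(∂L/∂y') − ∂L/∂y = 0 becomes:
    y'' + 196 y = 0
General solution: y(x) = A sin(14x) + B cos(14x), where A and B are arbitrary constants fixed by the endpoint conditions.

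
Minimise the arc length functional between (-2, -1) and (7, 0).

Arc-length functional: J[y] = ∫ sqrt(1 + (y')^2) dx.
Lagrangian L = sqrt(1 + (y')^2) has no explicit y dependence, so ∂L/∂y = 0 and the Euler-Lagrange equation gives
    d/dx( y' / sqrt(1 + (y')^2) ) = 0  ⇒  y' / sqrt(1 + (y')^2) = const.
Hence y' is constant, so y(x) is affine.
Fitting the endpoints (-2, -1) and (7, 0):
    slope m = (0 − (-1)) / (7 − (-2)) = 1/9,
    intercept c = (-1) − m·(-2) = -7/9.
Extremal: y(x) = (1/9) x - 7/9.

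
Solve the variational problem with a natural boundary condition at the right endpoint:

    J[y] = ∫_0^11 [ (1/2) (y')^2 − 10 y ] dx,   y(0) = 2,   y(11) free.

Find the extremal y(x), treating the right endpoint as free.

The Lagrangian L = (1/2) (y')^2 − 10 y gives
    ∂L/∂y = −10,   ∂L/∂y' = y'.
Euler-Lagrange: d/dx(y') − (−10) = 0, i.e. y'' + 10 = 0, so
    y(x) = −(10/2) x^2 + C1 x + C2.
Fixed left endpoint y(0) = 2 ⇒ C2 = 2.
The right endpoint x = 11 is free, so the natural (transversality) condition is ∂L/∂y' |_{x=11} = 0, i.e. y'(11) = 0.
Compute y'(x) = −10 x + C1, so y'(11) = −110 + C1 = 0 ⇒ C1 = 110.
Therefore the extremal is
    y(x) = −5 x^2 + 110 x + 2.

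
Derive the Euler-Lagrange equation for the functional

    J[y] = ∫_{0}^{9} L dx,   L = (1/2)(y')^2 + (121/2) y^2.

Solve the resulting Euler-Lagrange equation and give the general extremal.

The Lagrangian is L = (1/2)(y')^2 + (121/2) y^2.
∂L/∂y = 121y.
∂L/∂y' = y'.
The Euler-Lagrange equation d/dx(∂L/∂y') − ∂L/∂y = 0 becomes:
    y'' - 121 y = 0
General solution: y(x) = A e^(11x) + B e^(-11x), where A and B are arbitrary constants fixed by the endpoint conditions.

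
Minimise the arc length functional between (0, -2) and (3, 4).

Arc-length functional: J[y] = ∫ sqrt(1 + (y')^2) dx.
Lagrangian L = sqrt(1 + (y')^2) has no explicit y dependence, so ∂L/∂y = 0 and the Euler-Lagrange equation gives
    d/dx( y' / sqrt(1 + (y')^2) ) = 0  ⇒  y' / sqrt(1 + (y')^2) = const.
Hence y' is constant, so y(x) is affine.
Fitting the endpoints (0, -2) and (3, 4):
    slope m = (4 − (-2)) / (3 − 0) = 2,
    intercept c = (-2) − m·0 = -2.
Extremal: y(x) = 2 x - 2.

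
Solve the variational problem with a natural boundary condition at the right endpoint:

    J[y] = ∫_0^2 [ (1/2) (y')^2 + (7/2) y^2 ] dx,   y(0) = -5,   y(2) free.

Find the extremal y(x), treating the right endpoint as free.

The Lagrangian L = (1/2) (y')^2 + (7/2) y^2 gives
    ∂L/∂y = 7 y,   ∂L/∂y' = y'.
Euler-Lagrange: y'' − 7 y = 0.
With k = sqrt(7), the general solution is
    y(x) = A cosh(sqrt(7) x) + B sinh(sqrt(7) x).
Fixed left endpoint y(0) = -5 ⇒ A = -5.
The right endpoint x = 2 is free, so the natural (transversality) condition is ∂L/∂y' |_{x=2} = 0, i.e. y'(2) = 0.
Compute y'(x) = A k sinh(k x) + B k cosh(k x), so
    y'(2) = A k sinh(k·2) + B k cosh(k·2) = 0
    ⇒ B = −A tanh(k·2) = 5 tanh(sqrt(7)·2).
Therefore the extremal is
    y(x) = −5 cosh(sqrt(7) x) + 5 tanh(sqrt(7)·2) sinh(sqrt(7) x).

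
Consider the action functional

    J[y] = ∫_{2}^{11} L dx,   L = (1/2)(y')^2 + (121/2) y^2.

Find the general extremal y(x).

The Lagrangian is L = (1/2)(y')^2 + (121/2) y^2.
∂L/∂y = 121y.
∂L/∂y' = y'.
The Euler-Lagrange equation d/dx(∂L/∂y') − ∂L/∂y = 0 becomes:
    y'' - 121 y = 0
General solution: y(x) = A e^(11x) + B e^(-11x), where A and B are arbitrary constants fixed by the endpoint conditions.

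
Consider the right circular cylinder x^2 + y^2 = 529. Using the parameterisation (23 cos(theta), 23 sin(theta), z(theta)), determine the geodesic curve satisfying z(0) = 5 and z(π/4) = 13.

Parameterise the cylinder of radius R = 23 as
    r(θ) = (23 cos θ, 23 sin θ, z(θ)).
The arc-length element is
    ds = sqrt(529 + (dz/dθ)^2) dθ,
so the Lagrangian is L = sqrt(529 + z'^2).
L depends on z' only, not on z or θ, so ∂L/∂z = 0 and
    ∂L/∂z' = z' / sqrt(529 + z'^2).
The Euler-Lagrange equation gives
    d/dθ( z' / sqrt(529 + z'^2) ) = 0,
so z' is constant. Integrating once:
    z(θ) = a θ + b,
a helix on the cylinder (a straight line when the cylinder is unrolled). The constants a, b are determined by the endpoint conditions.
With endpoint conditions z(0) = 5 and z(π/4) = 13: from z(0) = b we get b = 5, and a·π/4 + 5 = 13 gives a = 32/π, so
    z(θ) = (32/π) θ + 5.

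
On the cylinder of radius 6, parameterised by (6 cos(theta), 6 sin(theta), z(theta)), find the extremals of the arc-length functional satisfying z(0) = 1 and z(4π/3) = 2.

Parameterise the cylinder of radius R = 6 as
    r(θ) = (6 cos θ, 6 sin θ, z(θ)).
The arc-length element is
    ds = sqrt(36 + (dz/dθ)^2) dθ,
so the Lagrangian is L = sqrt(36 + z'^2).
L depends on z' only, not on z or θ, so ∂L/∂z = 0 and
    ∂L/∂z' = z' / sqrt(36 + z'^2).
The Euler-Lagrange equation gives
    d/dθ( z' / sqrt(36 + z'^2) ) = 0,
so z' is constant. Integrating once:
    z(θ) = a θ + b,
a helix on the cylinder (a straight line when the cylinder is unrolled). The constants a, b are determined by the endpoint conditions.
With endpoint conditions z(0) = 1 and z(4π/3) = 2: from z(0) = b we get b = 1, and a·4π/3 + 1 = 2 gives a = 3/(4π), so
    z(θ) = (3/(4π)) θ + 1.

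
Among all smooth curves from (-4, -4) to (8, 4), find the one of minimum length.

Arc-length functional: J[y] = ∫ sqrt(1 + (y')^2) dx.
Lagrangian L = sqrt(1 + (y')^2) has no explicit y dependence, so ∂L/∂y = 0 and the Euler-Lagrange equation gives
    d/dx( y' / sqrt(1 + (y')^2) ) = 0  ⇒  y' / sqrt(1 + (y')^2) = const.
Hence y' is constant, so y(x) is affine.
Fitting the endpoints (-4, -4) and (8, 4):
    slope m = (4 − (-4)) / (8 − (-4)) = 2/3,
    intercept c = (-4) − m·(-4) = -4/3.
Extremal: y(x) = (2/3) x - 4/3.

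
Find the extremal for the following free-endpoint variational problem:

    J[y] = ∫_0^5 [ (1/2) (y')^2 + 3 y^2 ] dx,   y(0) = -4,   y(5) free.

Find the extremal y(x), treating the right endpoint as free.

The Lagrangian L = (1/2) (y')^2 + 3 y^2 gives
    ∂L/∂y = 6 y,   ∂L/∂y' = y'.
Euler-Lagrange: y'' − 6 y = 0.
With k = sqrt(6), the general solution is
    y(x) = A cosh(sqrt(6) x) + B sinh(sqrt(6) x).
Fixed left endpoint y(0) = -4 ⇒ A = -4.
The right endpoint x = 5 is free, so the natural (transversality) condition is ∂L/∂y' |_{x=5} = 0, i.e. y'(5) = 0.
Compute y'(x) = A k sinh(k x) + B k cosh(k x), so
    y'(5) = A k sinh(k·5) + B k cosh(k·5) = 0
    ⇒ B = −A tanh(k·5) = 4 tanh(sqrt(6)·5).
Therefore the extremal is
    y(x) = −4 cosh(sqrt(6) x) + 4 tanh(sqrt(6)·5) sinh(sqrt(6) x).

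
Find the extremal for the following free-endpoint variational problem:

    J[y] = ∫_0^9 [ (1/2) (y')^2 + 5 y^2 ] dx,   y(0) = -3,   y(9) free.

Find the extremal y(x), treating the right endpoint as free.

The Lagrangian L = (1/2) (y')^2 + 5 y^2 gives
    ∂L/∂y = 10 y,   ∂L/∂y' = y'.
Euler-Lagrange: y'' − 10 y = 0.
With k = sqrt(10), the general solution is
    y(x) = A cosh(sqrt(10) x) + B sinh(sqrt(10) x).
Fixed left endpoint y(0) = -3 ⇒ A = -3.
The right endpoint x = 9 is free, so the natural (transversality) condition is ∂L/∂y' |_{x=9} = 0, i.e. y'(9) = 0.
Compute y'(x) = A k sinh(k x) + B k cosh(k x), so
    y'(9) = A k sinh(k·9) + B k cosh(k·9) = 0
    ⇒ B = −A tanh(k·9) = 3 tanh(sqrt(10)·9).
Therefore the extremal is
    y(x) = −3 cosh(sqrt(10) x) + 3 tanh(sqrt(10)·9) sinh(sqrt(10) x).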